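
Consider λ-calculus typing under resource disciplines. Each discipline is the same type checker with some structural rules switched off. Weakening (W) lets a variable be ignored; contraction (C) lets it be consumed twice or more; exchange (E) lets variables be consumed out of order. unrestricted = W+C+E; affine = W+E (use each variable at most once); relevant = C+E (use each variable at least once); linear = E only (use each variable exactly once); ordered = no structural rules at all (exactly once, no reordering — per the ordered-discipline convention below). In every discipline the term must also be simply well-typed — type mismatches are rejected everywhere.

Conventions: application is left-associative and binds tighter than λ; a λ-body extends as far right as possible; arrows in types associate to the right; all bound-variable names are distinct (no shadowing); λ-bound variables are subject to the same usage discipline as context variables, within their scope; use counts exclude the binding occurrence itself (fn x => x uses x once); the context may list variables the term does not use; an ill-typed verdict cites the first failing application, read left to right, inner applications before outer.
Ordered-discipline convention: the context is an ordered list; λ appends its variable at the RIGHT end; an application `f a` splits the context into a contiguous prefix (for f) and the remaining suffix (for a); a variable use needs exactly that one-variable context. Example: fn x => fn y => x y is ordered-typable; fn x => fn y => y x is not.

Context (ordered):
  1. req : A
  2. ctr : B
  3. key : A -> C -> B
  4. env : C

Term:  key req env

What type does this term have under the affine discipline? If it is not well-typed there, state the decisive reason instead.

term : B
use counts: req: 1; ctr: 0; key: 1; env: 1
order of uses: key, req, env
typing: the term checks, with type B
summary: ordered ✗ · linear ✗ · affine ✓ · relevant ✗ · unrestricted ✓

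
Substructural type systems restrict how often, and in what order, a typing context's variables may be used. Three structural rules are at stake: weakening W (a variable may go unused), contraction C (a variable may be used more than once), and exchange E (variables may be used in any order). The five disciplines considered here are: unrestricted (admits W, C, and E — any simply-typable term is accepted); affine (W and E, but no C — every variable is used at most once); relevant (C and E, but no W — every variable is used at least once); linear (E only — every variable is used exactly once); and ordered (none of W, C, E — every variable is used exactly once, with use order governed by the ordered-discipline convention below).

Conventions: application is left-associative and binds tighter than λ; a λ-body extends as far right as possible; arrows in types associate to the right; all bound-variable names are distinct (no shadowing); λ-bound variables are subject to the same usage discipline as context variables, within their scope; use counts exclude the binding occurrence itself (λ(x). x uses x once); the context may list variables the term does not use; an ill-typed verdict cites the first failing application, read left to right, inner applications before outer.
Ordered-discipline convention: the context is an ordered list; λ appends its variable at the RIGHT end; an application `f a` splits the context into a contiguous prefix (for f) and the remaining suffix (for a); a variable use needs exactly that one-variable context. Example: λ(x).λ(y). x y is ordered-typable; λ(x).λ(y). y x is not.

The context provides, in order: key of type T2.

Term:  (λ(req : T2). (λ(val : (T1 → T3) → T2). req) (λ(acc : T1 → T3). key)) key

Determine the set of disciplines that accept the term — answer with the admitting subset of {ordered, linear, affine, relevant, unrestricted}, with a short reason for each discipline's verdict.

admitting disciplines: unrestricted
variable uses: key: 2, req (λ-bound): 1, val (λ-bound): 0, acc (λ-bound): 0
order of uses: req, key, key
typing: well-typed — term : T2
ordered: ✗ — repeated use of key ×2; needs weakening: val, acc unused
linear: ✗ — repeated use of key ×2; needs weakening: val, acc unused
affine: ✗ — repeated use of key ×2
relevant: ✗ — needs weakening: val, acc unused
unrestricted: ✓ — typability at T2 is all that's needed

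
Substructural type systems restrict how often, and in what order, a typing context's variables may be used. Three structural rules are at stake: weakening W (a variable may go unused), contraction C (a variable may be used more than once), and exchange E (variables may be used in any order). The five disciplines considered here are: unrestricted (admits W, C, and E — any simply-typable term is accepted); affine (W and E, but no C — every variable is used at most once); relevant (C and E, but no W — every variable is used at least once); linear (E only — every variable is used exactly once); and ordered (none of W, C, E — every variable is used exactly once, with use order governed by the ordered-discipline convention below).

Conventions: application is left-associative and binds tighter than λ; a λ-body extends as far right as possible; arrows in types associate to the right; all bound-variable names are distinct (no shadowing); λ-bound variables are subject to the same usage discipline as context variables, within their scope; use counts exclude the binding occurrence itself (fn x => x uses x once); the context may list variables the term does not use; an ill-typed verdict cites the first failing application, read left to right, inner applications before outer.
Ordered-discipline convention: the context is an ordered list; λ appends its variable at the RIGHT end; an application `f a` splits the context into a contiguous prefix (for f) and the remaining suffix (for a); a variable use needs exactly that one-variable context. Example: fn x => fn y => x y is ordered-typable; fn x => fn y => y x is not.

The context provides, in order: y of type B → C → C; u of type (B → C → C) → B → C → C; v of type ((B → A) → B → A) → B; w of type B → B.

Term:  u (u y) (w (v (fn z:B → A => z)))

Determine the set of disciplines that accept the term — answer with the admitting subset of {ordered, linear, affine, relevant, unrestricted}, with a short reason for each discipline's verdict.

admitting disciplines: relevant, unrestricted
variable uses: y: 1, u: 2, v: 1, w: 1, z [bound]: 1
order of uses: u, u, y, w, v, z
typing: well-typed — term : C → C
ordered ✗ (repeated use of u ×2)
linear ✗ (repeated use of u ×2)
affine ✗ (repeated use of u ×2)
relevant ✓ (y, u, v, w, z: all used, weakening unneeded)
unrestricted ✓ (type-checks (C → C) and nothing is barred)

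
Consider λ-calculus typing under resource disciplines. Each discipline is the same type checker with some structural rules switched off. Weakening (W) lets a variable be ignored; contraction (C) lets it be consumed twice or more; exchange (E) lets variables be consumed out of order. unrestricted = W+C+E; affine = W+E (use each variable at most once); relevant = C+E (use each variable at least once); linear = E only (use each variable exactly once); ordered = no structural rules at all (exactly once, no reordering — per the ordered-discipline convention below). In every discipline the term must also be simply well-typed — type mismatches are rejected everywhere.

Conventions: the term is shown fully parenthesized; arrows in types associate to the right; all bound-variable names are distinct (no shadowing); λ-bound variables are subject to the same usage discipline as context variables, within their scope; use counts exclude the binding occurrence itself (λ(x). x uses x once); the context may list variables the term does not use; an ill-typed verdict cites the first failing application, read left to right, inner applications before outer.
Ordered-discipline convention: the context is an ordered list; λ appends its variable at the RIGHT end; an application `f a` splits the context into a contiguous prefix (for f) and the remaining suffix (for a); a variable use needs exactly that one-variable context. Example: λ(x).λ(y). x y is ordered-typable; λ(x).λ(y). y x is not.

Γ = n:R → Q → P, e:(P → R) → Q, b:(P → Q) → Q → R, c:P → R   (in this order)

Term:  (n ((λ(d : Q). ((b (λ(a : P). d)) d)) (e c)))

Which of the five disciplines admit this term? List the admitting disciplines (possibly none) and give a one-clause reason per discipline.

accepted by: unrestricted
variable uses: n: 1×; e: 1×; b: 1×; c: 1×; d (bound): 2×; a (bound): 0×
order of uses: n, b, d, d, e, c
typing: ✓ — Q → P
ordered ✗ (d ×2 used more than once (contraction); a never used (weakening))
linear ✗ (d ×2 used more than once (contraction); a never used (weakening))
affine ✗ (d ×2 used more than once (contraction))
relevant ✗ (a never used (weakening))
unrestricted ✓ (type-checks (Q → P) and nothing is barred)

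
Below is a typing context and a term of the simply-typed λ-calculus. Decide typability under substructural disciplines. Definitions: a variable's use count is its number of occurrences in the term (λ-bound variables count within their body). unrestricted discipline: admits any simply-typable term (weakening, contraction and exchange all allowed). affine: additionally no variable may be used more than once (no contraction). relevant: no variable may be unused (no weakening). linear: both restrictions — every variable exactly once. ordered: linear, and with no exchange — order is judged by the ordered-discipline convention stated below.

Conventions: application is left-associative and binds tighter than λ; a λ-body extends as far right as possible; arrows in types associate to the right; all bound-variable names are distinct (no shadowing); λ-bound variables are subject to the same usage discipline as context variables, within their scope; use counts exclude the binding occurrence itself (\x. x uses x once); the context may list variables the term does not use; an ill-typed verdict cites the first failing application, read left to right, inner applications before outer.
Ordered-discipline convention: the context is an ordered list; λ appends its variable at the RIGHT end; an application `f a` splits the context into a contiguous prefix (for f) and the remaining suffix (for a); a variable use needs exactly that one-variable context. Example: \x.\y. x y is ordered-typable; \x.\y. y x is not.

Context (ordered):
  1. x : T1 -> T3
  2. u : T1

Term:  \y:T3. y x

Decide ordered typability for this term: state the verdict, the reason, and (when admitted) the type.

no — the type mismatch rejects it
variable uses: x: 1×; u: 0×; y (bound): 1×
order of uses: y, x
typing: ill-typed: applying a non-function (T3)
per-discipline verdicts: ordered ✗, linear ✗, affine ✗, relevant ✗, unrestricted ✗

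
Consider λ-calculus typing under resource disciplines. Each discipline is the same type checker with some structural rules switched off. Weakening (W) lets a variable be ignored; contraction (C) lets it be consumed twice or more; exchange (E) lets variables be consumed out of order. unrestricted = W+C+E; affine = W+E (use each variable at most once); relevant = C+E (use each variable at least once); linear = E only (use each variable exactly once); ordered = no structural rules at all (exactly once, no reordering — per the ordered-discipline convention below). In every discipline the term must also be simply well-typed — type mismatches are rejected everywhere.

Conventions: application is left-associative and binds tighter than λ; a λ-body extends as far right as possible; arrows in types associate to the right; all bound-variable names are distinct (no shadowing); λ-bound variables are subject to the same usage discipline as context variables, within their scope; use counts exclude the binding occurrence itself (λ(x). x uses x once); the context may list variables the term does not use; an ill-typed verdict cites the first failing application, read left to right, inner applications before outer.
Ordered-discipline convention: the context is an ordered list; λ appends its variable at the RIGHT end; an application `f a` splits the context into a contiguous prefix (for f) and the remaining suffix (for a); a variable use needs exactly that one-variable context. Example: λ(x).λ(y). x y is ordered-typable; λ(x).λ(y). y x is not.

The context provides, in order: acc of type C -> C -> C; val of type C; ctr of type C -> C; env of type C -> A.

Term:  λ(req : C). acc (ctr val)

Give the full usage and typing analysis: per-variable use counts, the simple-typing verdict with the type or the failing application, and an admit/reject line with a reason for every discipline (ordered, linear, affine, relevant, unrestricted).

variable uses: acc=1, val=1, ctr=1, env=0, req (bound)=0
use order (left to right): acc, ctr, val
typing: ✓ — C -> C -> C
ordered: ✗, env, req never used (weakening)
linear: ✗, env, req never used (weakening)
affine: ✓, no duplicate uses among acc, val, ctr, env, req
relevant: ✗, env, req never used (weakening)
unrestricted: ✓, typability at C -> C -> C is all that's needed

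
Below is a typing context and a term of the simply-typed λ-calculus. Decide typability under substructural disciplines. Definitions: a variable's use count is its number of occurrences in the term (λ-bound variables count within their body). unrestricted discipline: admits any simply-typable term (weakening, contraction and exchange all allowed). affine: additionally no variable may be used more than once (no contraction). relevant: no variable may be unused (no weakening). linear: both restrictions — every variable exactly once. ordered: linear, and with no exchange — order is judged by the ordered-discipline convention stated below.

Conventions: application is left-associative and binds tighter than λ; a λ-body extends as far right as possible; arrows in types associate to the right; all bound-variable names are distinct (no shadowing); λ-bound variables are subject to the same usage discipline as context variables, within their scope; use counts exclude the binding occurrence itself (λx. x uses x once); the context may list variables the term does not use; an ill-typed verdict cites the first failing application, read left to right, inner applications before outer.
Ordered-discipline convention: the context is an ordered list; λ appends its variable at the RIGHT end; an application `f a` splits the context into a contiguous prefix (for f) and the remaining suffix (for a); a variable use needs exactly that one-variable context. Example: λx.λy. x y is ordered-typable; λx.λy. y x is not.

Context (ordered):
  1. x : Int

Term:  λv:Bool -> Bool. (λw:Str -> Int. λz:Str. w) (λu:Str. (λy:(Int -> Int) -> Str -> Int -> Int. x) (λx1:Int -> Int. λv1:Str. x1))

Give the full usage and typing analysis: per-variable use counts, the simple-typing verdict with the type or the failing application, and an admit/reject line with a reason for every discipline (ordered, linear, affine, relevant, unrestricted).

use counts: x: 1, v (bound): 0, w (bound): 1, z (bound): 0, u (bound): 0, y (bound): 0, x1 (bound): 1, v1 (bound): 0
left-to-right use order: w, x, x1
typing: well-typed at (Bool -> Bool) -> Str -> Str -> Int
ordered: ✗, unused: v, z, u, y, v1 — weakening required
linear: ✗, unused: v, z, u, y, v1 — weakening required
affine: ✓, at most one use each (x, v, w, z, u, y, x1, v1)
relevant: ✗, unused: v, z, u, y, v1 — weakening required
unrestricted: ✓, typability at (Bool -> Bool) -> Str -> Str -> Int is all that's needed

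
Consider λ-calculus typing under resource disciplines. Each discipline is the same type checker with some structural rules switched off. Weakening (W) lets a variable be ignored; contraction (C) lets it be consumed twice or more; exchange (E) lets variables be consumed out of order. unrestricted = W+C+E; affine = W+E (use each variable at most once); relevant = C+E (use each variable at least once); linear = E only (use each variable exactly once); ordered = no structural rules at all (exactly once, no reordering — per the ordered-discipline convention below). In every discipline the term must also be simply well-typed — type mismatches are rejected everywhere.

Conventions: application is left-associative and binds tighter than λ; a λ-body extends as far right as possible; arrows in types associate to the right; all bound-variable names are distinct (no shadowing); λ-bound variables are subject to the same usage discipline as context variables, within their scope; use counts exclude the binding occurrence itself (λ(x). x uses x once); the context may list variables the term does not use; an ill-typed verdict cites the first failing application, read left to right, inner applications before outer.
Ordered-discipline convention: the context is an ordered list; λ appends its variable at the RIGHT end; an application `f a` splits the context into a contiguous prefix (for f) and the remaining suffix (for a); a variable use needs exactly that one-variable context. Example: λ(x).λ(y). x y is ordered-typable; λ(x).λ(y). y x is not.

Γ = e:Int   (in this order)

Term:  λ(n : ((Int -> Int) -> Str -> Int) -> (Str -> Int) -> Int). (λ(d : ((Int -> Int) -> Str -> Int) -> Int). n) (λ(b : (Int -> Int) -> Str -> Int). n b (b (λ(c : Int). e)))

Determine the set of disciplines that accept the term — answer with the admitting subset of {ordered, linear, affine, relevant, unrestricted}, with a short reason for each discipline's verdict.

admitted by: unrestricted
variable uses: e ×1, n (bound) ×2, d (bound) ×0, b (bound) ×2, c (bound) ×0
use order (left to right): n, n, b, b, e
typing: well-typed — term : (((Int -> Int) -> Str -> Int) -> (Str -> Int) -> Int) -> ((Int -> Int) -> Str -> Int) -> (Str -> Int) -> Int
ordered: ✗ — needs contraction — n ×2, b ×2; needs weakening: d, c unused
linear: ✗ — needs contraction — n ×2, b ×2; needs weakening: d, c unused
affine: ✗ — needs contraction — n ×2, b ×2
relevant: ✗ — needs weakening: d, c unused
unrestricted: ✓ — well-typed at (((Int -> Int) -> Str -> Int) -> (Str -> Int) -> Int) -> ((Int -> Int) -> Str -> Int) -> (Str -> Int) -> Int; no restrictions here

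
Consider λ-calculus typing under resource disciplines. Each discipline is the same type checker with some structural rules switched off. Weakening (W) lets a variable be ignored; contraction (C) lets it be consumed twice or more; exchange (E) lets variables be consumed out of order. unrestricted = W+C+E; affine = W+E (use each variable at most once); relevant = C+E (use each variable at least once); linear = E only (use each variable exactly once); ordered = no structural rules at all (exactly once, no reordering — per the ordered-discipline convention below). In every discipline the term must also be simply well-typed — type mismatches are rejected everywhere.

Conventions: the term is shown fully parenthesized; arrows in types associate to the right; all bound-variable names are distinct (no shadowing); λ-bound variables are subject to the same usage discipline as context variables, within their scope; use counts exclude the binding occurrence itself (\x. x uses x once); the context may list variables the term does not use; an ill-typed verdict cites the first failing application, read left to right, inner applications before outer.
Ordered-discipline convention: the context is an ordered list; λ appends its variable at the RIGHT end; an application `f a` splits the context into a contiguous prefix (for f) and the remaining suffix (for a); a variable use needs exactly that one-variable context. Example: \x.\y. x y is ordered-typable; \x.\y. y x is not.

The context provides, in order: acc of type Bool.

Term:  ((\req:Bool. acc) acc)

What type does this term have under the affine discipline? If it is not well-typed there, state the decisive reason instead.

not well-typed under affine — repeated use of acc ×2
variable uses: acc ×2, req (λ-bound) ×0
left-to-right use order: acc, acc
typing: well-typed — term : Bool
across the five disciplines: ordered ✗ | linear ✗ | affine ✗ | relevant ✗ | unrestricted ✓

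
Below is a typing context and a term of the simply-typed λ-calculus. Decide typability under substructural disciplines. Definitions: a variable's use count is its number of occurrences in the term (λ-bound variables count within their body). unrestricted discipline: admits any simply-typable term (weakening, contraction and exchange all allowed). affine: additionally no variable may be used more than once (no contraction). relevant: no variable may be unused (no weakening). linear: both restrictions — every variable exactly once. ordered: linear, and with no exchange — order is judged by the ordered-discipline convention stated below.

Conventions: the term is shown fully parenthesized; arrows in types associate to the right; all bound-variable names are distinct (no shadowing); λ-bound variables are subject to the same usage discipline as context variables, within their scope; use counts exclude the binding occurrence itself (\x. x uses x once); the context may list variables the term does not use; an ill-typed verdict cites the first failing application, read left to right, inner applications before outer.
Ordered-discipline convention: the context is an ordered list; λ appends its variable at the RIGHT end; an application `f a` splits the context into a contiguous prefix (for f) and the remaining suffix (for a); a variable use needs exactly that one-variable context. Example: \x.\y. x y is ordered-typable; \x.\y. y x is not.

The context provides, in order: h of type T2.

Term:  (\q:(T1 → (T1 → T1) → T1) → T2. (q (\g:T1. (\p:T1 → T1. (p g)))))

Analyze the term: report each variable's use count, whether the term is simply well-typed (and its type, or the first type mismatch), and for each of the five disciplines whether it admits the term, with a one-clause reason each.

counts: h: 0; q [bound]: 1; g [bound]: 1; p [bound]: 1
left-to-right use order: q, p, g
typing: ✓ — ((T1 → (T1 → T1) → T1) → T2) → T2
ordered: ✗, h left unused
linear: ✗, h left unused
affine: ✓, h, q, g, p: no repeats, contraction unneeded
relevant: ✗, h left unused
unrestricted: ✓, type-checks (((T1 → (T1 → T1) → T1) → T2) → T2) and nothing is barred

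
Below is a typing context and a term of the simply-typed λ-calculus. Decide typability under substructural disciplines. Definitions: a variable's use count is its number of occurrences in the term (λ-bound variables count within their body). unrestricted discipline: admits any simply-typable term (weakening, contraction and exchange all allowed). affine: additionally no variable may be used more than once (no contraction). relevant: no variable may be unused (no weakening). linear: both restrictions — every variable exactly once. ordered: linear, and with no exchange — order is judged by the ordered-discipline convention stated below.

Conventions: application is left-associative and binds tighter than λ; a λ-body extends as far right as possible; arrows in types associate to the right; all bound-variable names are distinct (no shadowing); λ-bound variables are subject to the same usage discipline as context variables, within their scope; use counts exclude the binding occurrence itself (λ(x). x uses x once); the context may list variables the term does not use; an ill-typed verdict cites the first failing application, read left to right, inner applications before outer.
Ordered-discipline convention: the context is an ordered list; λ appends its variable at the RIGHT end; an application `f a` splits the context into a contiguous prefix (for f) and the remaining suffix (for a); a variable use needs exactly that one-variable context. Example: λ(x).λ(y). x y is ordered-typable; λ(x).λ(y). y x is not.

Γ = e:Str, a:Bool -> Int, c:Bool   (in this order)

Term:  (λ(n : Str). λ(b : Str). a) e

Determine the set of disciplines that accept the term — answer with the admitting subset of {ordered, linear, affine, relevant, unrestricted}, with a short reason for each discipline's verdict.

admitted in: affine, unrestricted
counts: e: 1×; a: 1×; c: 0×; n [bound]: 0×; b [bound]: 0×
order of uses: a, e
typing: well-typed at Str -> Bool -> Int
ordered: ✗, unused: c, n, b — weakening required
linear: ✗, unused: c, n, b — weakening required
affine: ✓, e, a, c, n, b: no repeats, contraction unneeded
relevant: ✗, unused: c, n, b — weakening required
unrestricted: ✓, type-checks (Str -> Bool -> Int) and nothing is barred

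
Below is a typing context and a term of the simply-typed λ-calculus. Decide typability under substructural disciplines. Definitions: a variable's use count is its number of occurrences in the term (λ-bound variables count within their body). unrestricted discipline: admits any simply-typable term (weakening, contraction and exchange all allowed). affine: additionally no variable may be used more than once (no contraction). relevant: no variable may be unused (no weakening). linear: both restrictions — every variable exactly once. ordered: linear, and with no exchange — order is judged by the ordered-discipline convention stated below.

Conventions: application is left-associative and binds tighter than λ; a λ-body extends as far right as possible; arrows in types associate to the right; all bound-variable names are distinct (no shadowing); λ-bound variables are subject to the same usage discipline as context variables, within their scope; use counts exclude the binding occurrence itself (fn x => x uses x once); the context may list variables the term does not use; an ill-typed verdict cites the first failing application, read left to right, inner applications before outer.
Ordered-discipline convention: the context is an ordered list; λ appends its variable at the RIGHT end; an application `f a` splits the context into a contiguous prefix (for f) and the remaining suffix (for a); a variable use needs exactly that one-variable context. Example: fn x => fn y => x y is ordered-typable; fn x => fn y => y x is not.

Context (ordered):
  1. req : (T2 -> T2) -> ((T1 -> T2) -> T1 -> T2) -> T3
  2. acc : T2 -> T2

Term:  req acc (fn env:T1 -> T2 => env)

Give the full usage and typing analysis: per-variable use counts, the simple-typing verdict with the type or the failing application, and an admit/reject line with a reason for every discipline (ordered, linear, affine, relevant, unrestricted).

use counts: req=1; acc=1; env [bound]=1
use order (left to right): req, acc, env
typing: well-typed — term : T3
ordered ✓ (single-use (req, acc, env), ordered derivation ok)
linear ✓ (exactly-once usage across req, acc, env)
affine ✓ (no duplicate uses among req, acc, env)
relevant ✓ (at least one use each (req, acc, env))
unrestricted ✓ (well-typed at T3; no restrictions here)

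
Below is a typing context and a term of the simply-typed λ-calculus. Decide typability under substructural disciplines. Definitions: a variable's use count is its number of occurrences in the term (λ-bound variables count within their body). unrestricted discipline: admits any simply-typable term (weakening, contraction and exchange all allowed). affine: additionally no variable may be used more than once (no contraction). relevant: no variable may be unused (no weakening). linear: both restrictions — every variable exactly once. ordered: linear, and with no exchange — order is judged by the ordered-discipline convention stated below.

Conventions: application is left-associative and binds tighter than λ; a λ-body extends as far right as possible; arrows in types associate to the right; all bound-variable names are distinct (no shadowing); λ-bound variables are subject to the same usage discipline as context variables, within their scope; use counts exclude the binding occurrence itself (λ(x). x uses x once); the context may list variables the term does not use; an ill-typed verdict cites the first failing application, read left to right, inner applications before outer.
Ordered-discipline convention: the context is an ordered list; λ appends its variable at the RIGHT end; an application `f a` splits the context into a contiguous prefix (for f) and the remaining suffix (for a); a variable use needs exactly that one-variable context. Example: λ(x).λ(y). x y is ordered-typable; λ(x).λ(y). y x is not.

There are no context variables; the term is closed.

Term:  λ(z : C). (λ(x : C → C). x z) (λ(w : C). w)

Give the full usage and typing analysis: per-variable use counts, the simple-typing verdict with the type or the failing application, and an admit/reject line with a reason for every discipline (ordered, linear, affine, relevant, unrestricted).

variable uses: z [bound]: 1; x [bound]: 1; w [bound]: 1
use order (left to right): x, z, w
typing: ✓ — C → C
ordered: ✗, no contiguous prefix/suffix split fits x, z, w
linear: ✓, z, x, w: one use apiece
affine: ✓, at most one use each (z, x, w)
relevant: ✓, z, x, w: all used, weakening unneeded
unrestricted: ✓, simply typable at C → C; W, C, E all held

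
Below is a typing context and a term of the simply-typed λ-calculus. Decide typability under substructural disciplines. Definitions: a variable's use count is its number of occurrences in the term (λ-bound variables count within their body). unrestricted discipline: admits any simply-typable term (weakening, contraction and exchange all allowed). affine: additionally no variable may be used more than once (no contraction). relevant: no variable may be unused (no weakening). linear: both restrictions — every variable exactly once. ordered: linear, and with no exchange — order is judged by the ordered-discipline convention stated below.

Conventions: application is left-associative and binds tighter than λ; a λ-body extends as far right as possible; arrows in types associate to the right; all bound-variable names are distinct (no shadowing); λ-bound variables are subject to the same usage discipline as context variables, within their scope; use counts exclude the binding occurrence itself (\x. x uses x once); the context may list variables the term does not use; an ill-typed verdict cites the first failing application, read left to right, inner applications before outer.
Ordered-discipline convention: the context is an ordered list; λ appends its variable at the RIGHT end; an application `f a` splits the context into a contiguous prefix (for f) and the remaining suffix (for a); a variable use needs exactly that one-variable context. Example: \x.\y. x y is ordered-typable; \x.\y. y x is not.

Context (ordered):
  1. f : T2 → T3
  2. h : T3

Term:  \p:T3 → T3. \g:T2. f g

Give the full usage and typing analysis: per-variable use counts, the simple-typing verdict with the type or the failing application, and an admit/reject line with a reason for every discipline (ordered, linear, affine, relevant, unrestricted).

counts: f=1, h=0, p (bound)=0, g (bound)=1
uses in reading order: f, g
typing: well-typed at (T3 → T3) → T2 → T3
ordered: ✗, needs weakening: h, p unused
linear: ✗, needs weakening: h, p unused
affine: ✓, f, h, p, g: no repeats, contraction unneeded
relevant: ✗, needs weakening: h, p unused
unrestricted: ✓, simply typable at (T3 → T3) → T2 → T3; W, C, E all held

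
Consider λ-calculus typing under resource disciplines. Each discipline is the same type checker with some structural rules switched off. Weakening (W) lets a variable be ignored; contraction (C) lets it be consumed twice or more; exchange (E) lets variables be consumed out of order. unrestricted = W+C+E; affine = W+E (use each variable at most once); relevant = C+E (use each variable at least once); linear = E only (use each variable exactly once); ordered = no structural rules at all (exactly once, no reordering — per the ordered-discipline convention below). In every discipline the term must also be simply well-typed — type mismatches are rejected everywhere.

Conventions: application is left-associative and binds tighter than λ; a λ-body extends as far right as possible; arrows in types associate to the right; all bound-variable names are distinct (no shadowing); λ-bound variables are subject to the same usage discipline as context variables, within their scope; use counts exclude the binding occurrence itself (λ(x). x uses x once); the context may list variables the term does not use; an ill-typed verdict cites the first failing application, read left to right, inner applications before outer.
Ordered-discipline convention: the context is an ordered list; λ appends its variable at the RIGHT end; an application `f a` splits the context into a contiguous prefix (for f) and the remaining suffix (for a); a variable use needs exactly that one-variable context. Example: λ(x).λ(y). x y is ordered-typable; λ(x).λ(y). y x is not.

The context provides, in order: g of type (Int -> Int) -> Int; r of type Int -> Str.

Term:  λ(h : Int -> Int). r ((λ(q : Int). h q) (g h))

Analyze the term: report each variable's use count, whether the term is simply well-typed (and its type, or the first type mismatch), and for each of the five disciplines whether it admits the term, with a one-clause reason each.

use counts: g ×1; r ×1; h [bound] ×2; q [bound] ×1
left-to-right use order: r, h, q, g, h
typing: ✓ — (Int -> Int) -> Str
ordered ✗ (uses contraction: h ×2)
linear ✗ (uses contraction: h ×2)
affine ✗ (uses contraction: h ×2)
relevant ✓ (g, r, h, q: all used, weakening unneeded)
unrestricted ✓ (well-typed at (Int -> Int) -> Str; no restrictions here)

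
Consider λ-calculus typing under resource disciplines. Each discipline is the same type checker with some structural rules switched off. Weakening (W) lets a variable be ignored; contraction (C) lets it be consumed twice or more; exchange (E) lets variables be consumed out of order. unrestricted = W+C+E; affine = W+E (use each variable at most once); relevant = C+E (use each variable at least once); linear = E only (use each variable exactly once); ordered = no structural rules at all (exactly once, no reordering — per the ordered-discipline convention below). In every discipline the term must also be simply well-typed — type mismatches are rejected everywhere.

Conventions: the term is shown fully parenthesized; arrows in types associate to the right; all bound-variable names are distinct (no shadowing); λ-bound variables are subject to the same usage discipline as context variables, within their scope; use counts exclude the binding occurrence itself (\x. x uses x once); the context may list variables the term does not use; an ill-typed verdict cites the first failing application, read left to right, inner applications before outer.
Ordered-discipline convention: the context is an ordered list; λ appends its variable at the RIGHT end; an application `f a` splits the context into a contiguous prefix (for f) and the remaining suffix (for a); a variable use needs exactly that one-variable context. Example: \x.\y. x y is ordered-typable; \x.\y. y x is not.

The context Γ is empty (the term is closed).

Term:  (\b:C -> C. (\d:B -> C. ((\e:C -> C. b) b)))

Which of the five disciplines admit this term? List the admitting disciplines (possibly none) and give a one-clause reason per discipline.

admitted in: unrestricted
variable uses: b [bound]: 2×, d [bound]: 0×, e [bound]: 0×
use order (left to right): b, b
typing: well-typed at (C -> C) -> (B -> C) -> C -> C
ordered: ✗ — needs contraction — b ×2; d, e never used (weakening)
linear: ✗ — needs contraction — b ×2; d, e never used (weakening)
affine: ✗ — needs contraction — b ×2
relevant: ✗ — d, e never used (weakening)
unrestricted: ✓ — simply typable at (C -> C) -> (B -> C) -> C -> C; W, C, E all held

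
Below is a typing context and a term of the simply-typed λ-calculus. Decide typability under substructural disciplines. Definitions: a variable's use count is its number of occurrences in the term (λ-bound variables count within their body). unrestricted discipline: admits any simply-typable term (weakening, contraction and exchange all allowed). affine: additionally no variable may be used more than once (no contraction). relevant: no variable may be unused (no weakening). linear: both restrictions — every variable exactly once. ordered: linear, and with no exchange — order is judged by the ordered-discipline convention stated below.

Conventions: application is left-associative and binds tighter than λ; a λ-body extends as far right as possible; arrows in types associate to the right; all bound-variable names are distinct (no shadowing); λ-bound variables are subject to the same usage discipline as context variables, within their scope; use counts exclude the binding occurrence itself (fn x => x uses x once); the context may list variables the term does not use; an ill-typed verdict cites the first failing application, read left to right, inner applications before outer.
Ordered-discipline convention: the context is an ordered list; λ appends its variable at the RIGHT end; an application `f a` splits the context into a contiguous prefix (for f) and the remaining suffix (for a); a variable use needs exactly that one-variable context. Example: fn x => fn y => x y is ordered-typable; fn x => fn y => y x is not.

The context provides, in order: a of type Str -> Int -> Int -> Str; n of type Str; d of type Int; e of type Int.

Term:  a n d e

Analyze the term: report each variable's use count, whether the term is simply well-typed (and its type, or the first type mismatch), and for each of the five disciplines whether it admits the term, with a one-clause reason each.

counts: a: 1×; n: 1×; d: 1×; e: 1×
left-to-right use order: a, n, d, e
typing: well-typed at Str
ordered ✓ (one use each (a, n, d, e); ordered split holds)
linear ✓ (exactly-once usage across a, n, d, e)
affine ✓ (at most one use each (a, n, d, e))
relevant ✓ (none of a, n, d, e goes unused)
unrestricted ✓ (type-checks (Str) and nothing is barred)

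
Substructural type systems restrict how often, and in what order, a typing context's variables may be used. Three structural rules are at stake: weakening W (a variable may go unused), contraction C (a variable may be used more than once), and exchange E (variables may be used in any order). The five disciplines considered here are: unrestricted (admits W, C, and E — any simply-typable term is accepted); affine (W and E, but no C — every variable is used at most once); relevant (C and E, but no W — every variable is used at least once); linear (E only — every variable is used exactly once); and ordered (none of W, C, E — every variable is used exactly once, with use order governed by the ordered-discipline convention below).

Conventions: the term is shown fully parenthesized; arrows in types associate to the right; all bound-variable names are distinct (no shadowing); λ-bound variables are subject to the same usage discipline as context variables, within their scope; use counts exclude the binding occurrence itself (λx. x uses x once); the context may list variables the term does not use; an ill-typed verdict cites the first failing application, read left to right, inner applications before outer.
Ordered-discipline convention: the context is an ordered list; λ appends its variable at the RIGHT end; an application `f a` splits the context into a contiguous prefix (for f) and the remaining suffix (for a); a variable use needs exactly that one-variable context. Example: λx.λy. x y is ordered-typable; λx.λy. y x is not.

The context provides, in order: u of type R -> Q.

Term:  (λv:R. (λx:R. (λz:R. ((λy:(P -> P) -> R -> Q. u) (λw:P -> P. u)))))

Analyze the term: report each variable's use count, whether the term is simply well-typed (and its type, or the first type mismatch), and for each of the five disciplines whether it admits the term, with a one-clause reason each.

use counts: u: 2×, v (λ-bound): 0×, x (λ-bound): 0×, z (λ-bound): 0×, y (λ-bound): 0×, w (λ-bound): 0×
order of uses: u, u
typing: well-typed — term : R -> R -> R -> R -> Q
ordered: ✗ — repeated use of u ×2; needs weakening: v, x, z, y, w unused
linear: ✗ — repeated use of u ×2; needs weakening: v, x, z, y, w unused
affine: ✗ — repeated use of u ×2
relevant: ✗ — needs weakening: v, x, z, y, w unused
unrestricted: ✓ — well-typed at R -> R -> R -> R -> Q; no restrictions here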